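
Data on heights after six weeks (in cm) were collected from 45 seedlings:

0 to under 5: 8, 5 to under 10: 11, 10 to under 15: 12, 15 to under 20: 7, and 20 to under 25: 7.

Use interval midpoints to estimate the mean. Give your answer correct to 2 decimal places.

Midpoints: 2.5, 7.5, 12.5, 17.5, 22.5
Σfm = 8×2.5 + 11×7.5 + 12×12.5 + 7×17.5 + 7×22.5 = 532.5
n = Σf = 45
Mean = 532.5 / 45 = 11.8333

11.83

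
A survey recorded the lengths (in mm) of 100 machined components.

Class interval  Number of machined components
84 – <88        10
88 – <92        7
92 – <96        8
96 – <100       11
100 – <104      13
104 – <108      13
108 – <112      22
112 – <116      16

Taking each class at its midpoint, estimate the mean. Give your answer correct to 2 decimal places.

Midpoints: 86, 90, 94, 98, 102, 106, 110, 114
Σfm = 10×86 + 7×90 + 8×94 + 11×98 + 13×102 + 13×106 + 22×110 + 16×114 = 10268
n = Σf = 100
Mean = 10268 / 100 = 102.6800

102.68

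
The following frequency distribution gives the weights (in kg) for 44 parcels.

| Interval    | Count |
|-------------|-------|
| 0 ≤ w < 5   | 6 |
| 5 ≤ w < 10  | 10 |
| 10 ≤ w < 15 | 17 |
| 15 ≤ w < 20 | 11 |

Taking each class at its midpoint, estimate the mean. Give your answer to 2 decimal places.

11.25

Midpoints: 2.5, 7.5, 12.5, 17.5
Σfm = 6×2.5 + 10×7.5 + 17×12.5 + 11×17.5 = 495
n = Σf = 44
Mean = 495 / 44 = 11.2500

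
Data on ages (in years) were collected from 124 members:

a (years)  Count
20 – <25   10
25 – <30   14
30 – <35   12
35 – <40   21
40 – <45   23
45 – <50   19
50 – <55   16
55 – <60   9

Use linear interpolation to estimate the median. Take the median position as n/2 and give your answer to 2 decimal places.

Cumulative frequencies: 10, 24, 36, 57, 80, 99, 115, 124
n = 124; position = n/2 = 62.
This falls in the class 40 – <45: L = 40, F = 57, f = 23, h = 5.
Median ≈ 40 + ((62 − 57) / 23) × 5 = 41.0870

41.09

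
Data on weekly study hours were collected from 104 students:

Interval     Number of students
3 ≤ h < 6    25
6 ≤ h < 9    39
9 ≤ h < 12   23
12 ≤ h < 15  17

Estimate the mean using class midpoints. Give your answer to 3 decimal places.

8.423

Midpoints: 4.5, 7.5, 10.5, 13.5
Σfm = 25×4.5 + 39×7.5 + 23×10.5 + 17×13.5 = 876
n = Σf = 104
Mean = 876 / 104 = 8.4231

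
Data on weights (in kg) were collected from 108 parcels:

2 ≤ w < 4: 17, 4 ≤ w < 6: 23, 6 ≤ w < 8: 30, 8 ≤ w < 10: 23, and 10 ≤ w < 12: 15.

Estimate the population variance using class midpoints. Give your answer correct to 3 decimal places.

Midpoints: 3, 5, 7, 9, 11
n = 108, Σfm = 748, mean = 6.9259
Σfm² = 5876
Σf(m − x̄)² = Σfm² − (Σfm)²/n = 5876 − 748²/108 = 695.4074
Population variance = 695.4074 / 108 = 6.4390

6.439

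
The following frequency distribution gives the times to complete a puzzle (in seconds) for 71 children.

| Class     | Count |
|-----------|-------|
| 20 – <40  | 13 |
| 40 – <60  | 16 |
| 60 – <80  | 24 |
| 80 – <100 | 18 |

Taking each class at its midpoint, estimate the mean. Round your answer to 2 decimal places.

Midpoints: 30, 50, 70, 90
Σfm = 13×30 + 16×50 + 24×70 + 18×90 = 4490
n = Σf = 71
Mean = 4490 / 71 = 63.2394

63.24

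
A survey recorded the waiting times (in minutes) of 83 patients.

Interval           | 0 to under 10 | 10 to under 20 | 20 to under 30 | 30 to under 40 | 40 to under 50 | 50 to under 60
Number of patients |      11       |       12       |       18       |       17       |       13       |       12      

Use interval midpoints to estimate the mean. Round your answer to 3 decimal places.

30.422

Midpoints: 5, 15, 25, 35, 45, 55
Σfm = 11×5 + 12×15 + 18×25 + 17×35 + 13×45 + 12×55 = 2525
n = Σf = 83
Mean = 2525 / 83 = 30.4217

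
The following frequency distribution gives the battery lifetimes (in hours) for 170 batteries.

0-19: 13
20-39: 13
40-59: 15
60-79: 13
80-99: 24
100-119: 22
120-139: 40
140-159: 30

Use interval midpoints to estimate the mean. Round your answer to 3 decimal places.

96.324

Midpoints: 9.5, 29.5, 49.5, 69.5, 89.5, 109.5, 129.5, 149.5
Σfm = 13×9.5 + 13×29.5 + 15×49.5 + 13×69.5 + 24×89.5 + 22×109.5 + 40×129.5 + 30×149.5 = 16375
n = Σf = 170
Mean = 16375 / 170 = 96.3235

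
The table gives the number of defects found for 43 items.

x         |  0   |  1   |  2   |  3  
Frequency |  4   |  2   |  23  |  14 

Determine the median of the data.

2

Cumulative frequencies: 4, 6, 29, 43
n = 43, so the median is the value in position (n+1)/2 = 22.
Position 22 falls at value 2.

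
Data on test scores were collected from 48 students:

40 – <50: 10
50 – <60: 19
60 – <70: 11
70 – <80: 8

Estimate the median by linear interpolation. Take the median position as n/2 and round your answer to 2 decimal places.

57.37

Cumulative frequencies: 10, 29, 40, 48
n = 48; position = n/2 = 24.
This falls in the class 50 – <60: L = 50, F = 10, f = 19, h = 10.
Median ≈ 50 + ((24 − 10) / 19) × 10 = 57.3684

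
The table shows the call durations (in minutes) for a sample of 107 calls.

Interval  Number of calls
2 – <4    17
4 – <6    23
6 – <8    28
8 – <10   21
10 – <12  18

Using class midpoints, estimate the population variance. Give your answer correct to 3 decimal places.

Midpoints: 3, 5, 7, 9, 11
n = 107, Σfm = 749, mean = 7.0000
Σfm² = 5979
Σf(m − x̄)² = Σfm² − (Σfm)²/n = 5979 − 749²/107 = 736.0000
Population variance = 736.0000 / 107 = 6.8785

6.879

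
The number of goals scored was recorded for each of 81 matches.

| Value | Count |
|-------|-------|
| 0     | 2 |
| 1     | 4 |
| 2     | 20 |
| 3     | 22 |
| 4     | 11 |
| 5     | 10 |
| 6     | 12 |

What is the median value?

Cumulative frequencies: 2, 6, 26, 48, 59, 69, 81
n = 81, so the median is the value in position (n+1)/2 = 41.
Position 41 falls at value 3.

3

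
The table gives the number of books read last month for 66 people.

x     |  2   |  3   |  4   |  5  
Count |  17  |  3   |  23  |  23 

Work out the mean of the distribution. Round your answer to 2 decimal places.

Values: 2, 3, 4, 5
Σfx = 17×2 + 3×3 + 23×4 + 23×5 = 250
n = Σf = 66
Mean = 250 / 66 = 3.7879

3.79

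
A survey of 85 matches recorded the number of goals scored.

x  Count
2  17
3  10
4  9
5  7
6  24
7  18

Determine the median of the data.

Cumulative frequencies: 17, 27, 36, 43, 67, 85
n = 85, so the median is the value in position (n+1)/2 = 43.
Position 43 falls at value 5.

5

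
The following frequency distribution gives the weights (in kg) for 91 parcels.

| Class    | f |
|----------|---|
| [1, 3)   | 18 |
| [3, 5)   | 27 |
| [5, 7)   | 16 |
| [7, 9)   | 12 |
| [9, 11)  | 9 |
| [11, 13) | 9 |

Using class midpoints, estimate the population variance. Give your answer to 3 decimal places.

Midpoints: 2, 4, 6, 8, 10, 12
n = 91, Σfm = 534, mean = 5.8681
Σfm² = 4044
Σf(m − x̄)² = Σfm² − (Σfm)²/n = 4044 − 534²/91 = 910.4176
Population variance = 910.4176 / 91 = 10.0046

10.005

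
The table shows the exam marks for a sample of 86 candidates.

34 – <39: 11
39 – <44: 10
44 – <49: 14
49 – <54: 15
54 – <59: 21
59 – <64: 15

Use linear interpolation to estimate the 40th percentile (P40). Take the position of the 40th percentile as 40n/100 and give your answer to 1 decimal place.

Cumulative frequencies: 11, 21, 35, 50, 71, 86
n = 86; position = 40n/100 = 34.4.
This falls in the class 44 – <49: L = 44, F = 21, f = 14, h = 5.
40th percentile ≈ 44 + ((34.4 − 21) / 14) × 5 = 48.7857

48.8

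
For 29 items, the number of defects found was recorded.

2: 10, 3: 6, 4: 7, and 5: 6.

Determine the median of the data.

3

Cumulative frequencies: 10, 16, 23, 29
n = 29, so the median is the value in position (n+1)/2 = 15.
Position 15 falls at value 3.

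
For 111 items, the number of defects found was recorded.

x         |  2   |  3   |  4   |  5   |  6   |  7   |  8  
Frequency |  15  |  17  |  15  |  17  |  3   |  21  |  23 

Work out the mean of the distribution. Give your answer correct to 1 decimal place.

Values: 2, 3, 4, 5, 6, 7, 8
Σfx = 15×2 + 17×3 + 15×4 + 17×5 + 3×6 + 21×7 + 23×8 = 575
n = Σf = 111
Mean = 575 / 111 = 5.1802

5.2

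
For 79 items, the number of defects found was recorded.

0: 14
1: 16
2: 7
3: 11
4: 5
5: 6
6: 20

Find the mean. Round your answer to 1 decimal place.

Values: 0, 1, 2, 3, 4, 5, 6
Σfx = 14×0 + 16×1 + 7×2 + 11×3 + 5×4 + 6×5 + 20×6 = 233
n = Σf = 79
Mean = 233 / 79 = 2.9494

2.9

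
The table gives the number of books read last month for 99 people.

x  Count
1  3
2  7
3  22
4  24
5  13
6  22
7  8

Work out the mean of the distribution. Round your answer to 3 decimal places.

Values: 1, 2, 3, 4, 5, 6, 7
Σfx = 3×1 + 7×2 + 22×3 + 24×4 + 13×5 + 22×6 + 8×7 = 432
n = Σf = 99
Mean = 432 / 99 = 4.3636

4.364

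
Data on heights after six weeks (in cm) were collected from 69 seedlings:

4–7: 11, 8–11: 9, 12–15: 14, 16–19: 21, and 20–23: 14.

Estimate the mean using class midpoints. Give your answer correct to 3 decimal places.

Midpoints: 5.5, 9.5, 13.5, 17.5, 21.5
Σfm = 11×5.5 + 9×9.5 + 14×13.5 + 21×17.5 + 14×21.5 = 1003.5
n = Σf = 69
Mean = 1003.5 / 69 = 14.5435

14.543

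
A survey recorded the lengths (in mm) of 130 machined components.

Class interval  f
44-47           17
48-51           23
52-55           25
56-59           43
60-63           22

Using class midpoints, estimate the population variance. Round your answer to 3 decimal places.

26.471

Midpoints: 45.5, 49.5, 53.5, 57.5, 61.5
n = 130, Σfm = 7075, mean = 54.4231
Σfm² = 388484.5
Σf(m − x̄)² = Σfm² − (Σfm)²/n = 388484.5 − 7075²/130 = 3441.2308
Population variance = 3441.2308 / 130 = 26.4710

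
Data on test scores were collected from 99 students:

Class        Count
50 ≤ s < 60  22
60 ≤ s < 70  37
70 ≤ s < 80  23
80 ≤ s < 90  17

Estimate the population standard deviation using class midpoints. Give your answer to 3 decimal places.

10.082

Midpoints: 55, 65, 75, 85
n = 99, Σfm = 6785, mean = 68.5354
Σfm² = 475075
Σf(m − x̄)² = Σfm² − (Σfm)²/n = 475075 − 6785²/99 = 10062.6263
Population variance = 10062.6263 / 99 = 101.6427
Standard deviation = √101.6427 = 10.0818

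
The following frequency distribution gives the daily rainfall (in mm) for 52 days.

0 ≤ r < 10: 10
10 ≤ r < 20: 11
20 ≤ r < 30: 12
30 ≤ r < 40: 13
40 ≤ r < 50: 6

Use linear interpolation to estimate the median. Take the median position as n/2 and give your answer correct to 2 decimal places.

24.17

Cumulative frequencies: 10, 21, 33, 46, 52
n = 52; position = n/2 = 26.
This falls in the class 20 ≤ r < 30: L = 20, F = 21, f = 12, h = 10.
Median ≈ 20 + ((26 − 21) / 12) × 10 = 24.1667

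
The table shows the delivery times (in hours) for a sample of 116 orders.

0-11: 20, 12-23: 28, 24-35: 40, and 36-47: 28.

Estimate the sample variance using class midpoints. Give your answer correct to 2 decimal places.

153.02

Midpoints: 5.5, 17.5, 29.5, 41.5
n = 116, Σfm = 2942, mean = 25.3621
Σfm² = 92213
Σf(m − x̄)² = Σfm² − (Σfm)²/n = 92213 − 2942²/116 = 17597.7931
Sample variance = 17597.7931 / 115 = 153.0243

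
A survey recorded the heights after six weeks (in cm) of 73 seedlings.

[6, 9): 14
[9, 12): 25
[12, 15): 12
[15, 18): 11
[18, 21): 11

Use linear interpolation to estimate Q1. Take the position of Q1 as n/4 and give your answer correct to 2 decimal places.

9.51

Cumulative frequencies: 14, 39, 51, 62, 73
n = 73; position = n/4 = 18.25.
This falls in the class [9, 12): L = 9, F = 14, f = 25, h = 3.
Lower quartile ≈ 9 + ((18.25 − 14) / 25) × 3 = 9.5100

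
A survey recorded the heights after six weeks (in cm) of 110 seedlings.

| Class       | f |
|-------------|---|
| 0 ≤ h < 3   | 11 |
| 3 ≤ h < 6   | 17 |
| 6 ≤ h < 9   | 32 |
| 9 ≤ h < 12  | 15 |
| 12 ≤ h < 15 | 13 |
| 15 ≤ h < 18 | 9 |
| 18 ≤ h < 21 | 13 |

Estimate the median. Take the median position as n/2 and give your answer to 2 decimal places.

8.53

Cumulative frequencies: 11, 28, 60, 75, 88, 97, 110
n = 110; position = n/2 = 55.
This falls in the class 6 ≤ h < 9: L = 6, F = 28, f = 32, h = 3.
Median ≈ 6 + ((55 − 28) / 32) × 3 = 8.5312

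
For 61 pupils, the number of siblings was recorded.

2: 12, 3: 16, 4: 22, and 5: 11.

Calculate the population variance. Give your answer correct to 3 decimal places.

Values: 2, 3, 4, 5
n = 61, Σfx = 215, mean = 3.5246
Σfx² = 819
Σf(x − x̄)² = Σfx² − (Σfx)²/n = 819 − 215²/61 = 61.2131
Population variance = 61.2131 / 61 = 1.0035

1.003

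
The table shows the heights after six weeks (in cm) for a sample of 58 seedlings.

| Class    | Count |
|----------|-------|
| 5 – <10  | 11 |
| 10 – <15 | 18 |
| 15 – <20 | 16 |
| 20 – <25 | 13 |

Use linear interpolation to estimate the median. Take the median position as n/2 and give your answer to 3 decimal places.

Cumulative frequencies: 11, 29, 45, 58
n = 58; position = n/2 = 29.
This falls in the class 10 – <15: L = 10, F = 11, f = 18, h = 5.
Median ≈ 10 + ((29 − 11) / 18) × 5 = 15.0000

15.000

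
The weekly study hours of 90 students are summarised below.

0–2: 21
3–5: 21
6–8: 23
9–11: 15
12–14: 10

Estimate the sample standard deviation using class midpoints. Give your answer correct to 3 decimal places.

3.911

Midpoints: 1, 4, 7, 10, 13
n = 90, Σfm = 546, mean = 6.0667
Σfm² = 4674
Σf(m − x̄)² = Σfm² − (Σfm)²/n = 4674 − 546²/90 = 1361.6000
Sample variance = 1361.6000 / 89 = 15.2989
Standard deviation = √15.2989 = 3.9114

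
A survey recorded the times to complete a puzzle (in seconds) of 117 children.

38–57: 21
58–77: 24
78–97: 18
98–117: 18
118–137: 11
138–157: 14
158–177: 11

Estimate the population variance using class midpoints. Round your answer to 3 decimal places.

Midpoints: 47.5, 67.5, 87.5, 107.5, 127.5, 147.5, 167.5
n = 117, Σfm = 11437.5, mean = 97.7564
Σfm² = 1294581.25
Σf(m − x̄)² = Σfm² − (Σfm)²/n = 1294581.25 − 11437.5²/117 = 176492.3077
Population variance = 176492.3077 / 117 = 1508.4813

1508.481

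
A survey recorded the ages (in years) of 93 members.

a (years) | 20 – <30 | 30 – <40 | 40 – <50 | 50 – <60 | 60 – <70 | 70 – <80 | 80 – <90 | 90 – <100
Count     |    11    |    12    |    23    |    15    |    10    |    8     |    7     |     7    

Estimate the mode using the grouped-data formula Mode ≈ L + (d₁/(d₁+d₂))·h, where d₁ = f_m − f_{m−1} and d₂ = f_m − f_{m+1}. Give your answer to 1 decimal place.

Modal class: 40 – <50 (highest frequency 23).
d₁ = 23 − 12 = 11, d₂ = 23 − 15 = 8
Mode ≈ 40 + (11/(11+8)) × 10 = 40 + 5.7895 = 45.7895

45.8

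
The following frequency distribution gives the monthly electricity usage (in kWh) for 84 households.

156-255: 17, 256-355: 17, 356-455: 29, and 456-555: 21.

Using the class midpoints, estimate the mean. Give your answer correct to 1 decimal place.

369.8

Midpoints: 205.5, 305.5, 405.5, 505.5
Σfm = 17×205.5 + 17×305.5 + 29×405.5 + 21×505.5 = 31062
n = Σf = 84
Mean = 31062 / 84 = 369.7857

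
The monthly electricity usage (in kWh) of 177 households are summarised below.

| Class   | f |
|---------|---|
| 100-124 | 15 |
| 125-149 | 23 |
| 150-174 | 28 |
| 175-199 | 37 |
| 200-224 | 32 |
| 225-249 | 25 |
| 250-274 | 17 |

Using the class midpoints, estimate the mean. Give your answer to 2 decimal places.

188.98

Midpoints: 112, 137, 162, 187, 212, 237, 262
Σfm = 15×112 + 23×137 + 28×162 + 37×187 + 32×212 + 25×237 + 17×262 = 33449
n = Σf = 177
Mean = 33449 / 177 = 188.9774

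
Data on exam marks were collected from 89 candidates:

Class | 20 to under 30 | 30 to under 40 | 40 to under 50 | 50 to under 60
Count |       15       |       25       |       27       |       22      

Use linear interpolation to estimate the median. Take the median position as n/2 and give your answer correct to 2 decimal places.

41.67

Cumulative frequencies: 15, 40, 67, 89
n = 89; position = n/2 = 44.5.
This falls in the class 40 to under 50: L = 40, F = 40, f = 27, h = 10.
Median ≈ 40 + ((44.5 − 40) / 27) × 10 = 41.6667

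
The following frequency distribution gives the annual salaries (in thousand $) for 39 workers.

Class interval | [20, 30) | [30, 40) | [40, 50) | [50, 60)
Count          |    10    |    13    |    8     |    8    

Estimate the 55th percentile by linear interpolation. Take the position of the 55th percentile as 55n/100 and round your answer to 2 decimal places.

Cumulative frequencies: 10, 23, 31, 39
n = 39; position = 55n/100 = 21.45.
This falls in the class [30, 40): L = 30, F = 10, f = 13, h = 10.
55th percentile ≈ 30 + ((21.45 − 10) / 13) × 10 = 38.8077

38.81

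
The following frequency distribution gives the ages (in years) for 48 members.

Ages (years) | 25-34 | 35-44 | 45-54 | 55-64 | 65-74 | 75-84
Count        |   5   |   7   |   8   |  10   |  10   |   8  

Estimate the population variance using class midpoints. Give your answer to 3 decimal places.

Midpoints: 29.5, 39.5, 49.5, 59.5, 69.5, 79.5
n = 48, Σfm = 2746, mean = 57.2083
Σfm² = 169142
Σf(m − x̄)² = Σfm² − (Σfm)²/n = 169142 − 2746²/48 = 12047.9167
Population variance = 12047.9167 / 48 = 250.9983

250.998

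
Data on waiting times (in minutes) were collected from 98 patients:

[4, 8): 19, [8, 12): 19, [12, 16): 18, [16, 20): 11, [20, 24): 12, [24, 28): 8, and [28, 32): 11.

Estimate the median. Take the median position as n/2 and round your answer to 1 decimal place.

14.4

Cumulative frequencies: 19, 38, 56, 67, 79, 87, 98
n = 98; position = n/2 = 49.
This falls in the class [12, 16): L = 12, F = 38, f = 18, h = 4.
Median ≈ 12 + ((49 − 38) / 18) × 4 = 14.4444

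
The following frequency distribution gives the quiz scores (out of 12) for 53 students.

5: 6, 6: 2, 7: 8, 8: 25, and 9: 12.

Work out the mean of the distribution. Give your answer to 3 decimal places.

7.660

Values: 5, 6, 7, 8, 9
Σfx = 6×5 + 2×6 + 8×7 + 25×8 + 12×9 = 406
n = Σf = 53
Mean = 406 / 53 = 7.6604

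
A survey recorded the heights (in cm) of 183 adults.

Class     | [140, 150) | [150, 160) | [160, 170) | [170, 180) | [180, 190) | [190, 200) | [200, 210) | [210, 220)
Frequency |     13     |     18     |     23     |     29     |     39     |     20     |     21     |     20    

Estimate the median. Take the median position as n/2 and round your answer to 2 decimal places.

Cumulative frequencies: 13, 31, 54, 83, 122, 142, 163, 183
n = 183; position = n/2 = 91.5.
This falls in the class [180, 190): L = 180, F = 83, f = 39, h = 10.
Median ≈ 180 + ((91.5 − 83) / 39) × 10 = 182.1795

182.18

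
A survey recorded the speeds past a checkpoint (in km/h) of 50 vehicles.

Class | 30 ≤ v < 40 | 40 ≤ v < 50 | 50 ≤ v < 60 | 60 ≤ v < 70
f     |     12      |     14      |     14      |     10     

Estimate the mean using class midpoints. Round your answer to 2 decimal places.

Midpoints: 35, 45, 55, 65
Σfm = 12×35 + 14×45 + 14×55 + 10×65 = 2470
n = Σf = 50
Mean = 2470 / 50 = 49.4000

49.40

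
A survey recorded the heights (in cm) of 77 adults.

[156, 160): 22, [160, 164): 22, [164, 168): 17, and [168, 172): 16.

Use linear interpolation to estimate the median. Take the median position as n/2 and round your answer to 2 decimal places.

Cumulative frequencies: 22, 44, 61, 77
n = 77; position = n/2 = 38.5.
This falls in the class [160, 164): L = 160, F = 22, f = 22, h = 4.
Median ≈ 160 + ((38.5 − 22) / 22) × 4 = 163.0000

163.00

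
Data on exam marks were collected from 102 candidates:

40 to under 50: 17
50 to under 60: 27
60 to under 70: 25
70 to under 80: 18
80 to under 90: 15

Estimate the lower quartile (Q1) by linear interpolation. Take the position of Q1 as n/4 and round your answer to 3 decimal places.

Cumulative frequencies: 17, 44, 69, 87, 102
n = 102; position = n/4 = 25.5.
This falls in the class 50 to under 60: L = 50, F = 17, f = 27, h = 10.
Lower quartile ≈ 50 + ((25.5 − 17) / 27) × 10 = 53.1481

53.148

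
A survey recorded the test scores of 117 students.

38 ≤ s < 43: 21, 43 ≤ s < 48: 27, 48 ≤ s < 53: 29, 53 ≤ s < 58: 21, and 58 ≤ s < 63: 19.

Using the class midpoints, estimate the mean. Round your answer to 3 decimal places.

Midpoints: 40.5, 45.5, 50.5, 55.5, 60.5
Σfm = 21×40.5 + 27×45.5 + 29×50.5 + 21×55.5 + 19×60.5 = 5858.5
n = Σf = 117
Mean = 5858.5 / 117 = 50.0726

50.073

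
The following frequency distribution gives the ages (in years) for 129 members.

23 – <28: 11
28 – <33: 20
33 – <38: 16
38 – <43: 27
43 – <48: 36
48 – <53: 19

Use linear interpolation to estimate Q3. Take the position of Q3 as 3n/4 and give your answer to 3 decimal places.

46.160

Cumulative frequencies: 11, 31, 47, 74, 110, 129
n = 129; position = 3n/4 = 96.75.
This falls in the class 43 – <48: L = 43, F = 74, f = 36, h = 5.
Upper quartile ≈ 43 + ((96.75 − 74) / 36) × 5 = 46.1597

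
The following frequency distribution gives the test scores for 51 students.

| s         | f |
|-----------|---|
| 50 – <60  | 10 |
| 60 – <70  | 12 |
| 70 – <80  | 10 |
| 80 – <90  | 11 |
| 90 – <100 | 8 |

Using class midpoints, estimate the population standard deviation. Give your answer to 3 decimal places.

Midpoints: 55, 65, 75, 85, 95
n = 51, Σfm = 3775, mean = 74.0196
Σfm² = 288875
Σf(m − x̄)² = Σfm² − (Σfm)²/n = 288875 − 3775²/51 = 9450.9804
Population variance = 9450.9804 / 51 = 185.3133
Standard deviation = √185.3133 = 13.6130

13.613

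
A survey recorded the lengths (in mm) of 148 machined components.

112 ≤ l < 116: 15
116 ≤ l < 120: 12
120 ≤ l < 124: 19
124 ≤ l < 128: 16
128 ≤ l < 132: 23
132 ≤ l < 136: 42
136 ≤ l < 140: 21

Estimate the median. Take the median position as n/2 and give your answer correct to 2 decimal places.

130.09

Cumulative frequencies: 15, 27, 46, 62, 85, 127, 148
n = 148; position = n/2 = 74.
This falls in the class 128 ≤ l < 132: L = 128, F = 62, f = 23, h = 4.
Median ≈ 128 + ((74 − 62) / 23) × 4 = 130.0870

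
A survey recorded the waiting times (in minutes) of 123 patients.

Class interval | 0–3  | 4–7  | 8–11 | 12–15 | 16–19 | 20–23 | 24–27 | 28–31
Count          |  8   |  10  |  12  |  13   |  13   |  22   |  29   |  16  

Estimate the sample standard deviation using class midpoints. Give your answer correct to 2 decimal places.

8.53

Midpoints: 1.5, 5.5, 9.5, 13.5, 17.5, 21.5, 25.5, 29.5
n = 123, Σfm = 2268.5, mean = 18.4431
Σfm² = 50704.75
Σf(m − x̄)² = Σfm² − (Σfm)²/n = 50704.75 − 2268.5²/123 = 8866.6016
Sample variance = 8866.6016 / 122 = 72.6771
Standard deviation = √72.6771 = 8.5251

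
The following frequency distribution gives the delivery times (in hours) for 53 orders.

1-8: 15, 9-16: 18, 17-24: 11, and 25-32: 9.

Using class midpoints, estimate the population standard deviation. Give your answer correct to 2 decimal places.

8.39

Midpoints: 4.5, 12.5, 20.5, 28.5
n = 53, Σfm = 774.5, mean = 14.6132
Σfm² = 15049.25
Σf(m − x̄)² = Σfm² − (Σfm)²/n = 15049.25 − 774.5²/53 = 3731.3208
Population variance = 3731.3208 / 53 = 70.4023
Standard deviation = √70.4023 = 8.3906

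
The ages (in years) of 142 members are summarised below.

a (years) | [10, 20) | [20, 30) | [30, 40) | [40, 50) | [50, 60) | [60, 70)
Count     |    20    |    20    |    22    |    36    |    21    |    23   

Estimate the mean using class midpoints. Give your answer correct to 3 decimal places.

41.127

Midpoints: 15, 25, 35, 45, 55, 65
Σfm = 20×15 + 20×25 + 22×35 + 36×45 + 21×55 + 23×65 = 5840
n = Σf = 142
Mean = 5840 / 142 = 41.1268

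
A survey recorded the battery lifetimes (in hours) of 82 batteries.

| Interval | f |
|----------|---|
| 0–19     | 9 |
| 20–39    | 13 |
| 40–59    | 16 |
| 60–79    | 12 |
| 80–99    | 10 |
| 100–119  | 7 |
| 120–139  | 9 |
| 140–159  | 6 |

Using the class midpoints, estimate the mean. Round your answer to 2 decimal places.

70.96

Midpoints: 9.5, 29.5, 49.5, 69.5, 89.5, 109.5, 129.5, 149.5
Σfm = 9×9.5 + 13×29.5 + 16×49.5 + 12×69.5 + 10×89.5 + 7×109.5 + 9×129.5 + 6×149.5 = 5819
n = Σf = 82
Mean = 5819 / 82 = 70.9634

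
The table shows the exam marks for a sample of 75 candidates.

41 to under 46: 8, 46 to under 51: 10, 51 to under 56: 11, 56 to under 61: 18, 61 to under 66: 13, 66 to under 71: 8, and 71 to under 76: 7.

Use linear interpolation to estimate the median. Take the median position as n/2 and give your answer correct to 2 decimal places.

58.36

Cumulative frequencies: 8, 18, 29, 47, 60, 68, 75
n = 75; position = n/2 = 37.5.
This falls in the class 56 to under 61: L = 56, F = 29, f = 18, h = 5.
Median ≈ 56 + ((37.5 − 29) / 18) × 5 = 58.3611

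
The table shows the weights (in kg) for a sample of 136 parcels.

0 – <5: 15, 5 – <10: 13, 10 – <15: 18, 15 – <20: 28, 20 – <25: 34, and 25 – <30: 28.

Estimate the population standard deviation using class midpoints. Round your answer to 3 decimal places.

Midpoints: 2.5, 7.5, 12.5, 17.5, 22.5, 27.5
n = 136, Σfm = 2385, mean = 17.5368
Σfm² = 50600
Σf(m − x̄)² = Σfm² − (Σfm)²/n = 50600 − 2385²/136 = 8774.8162
Population variance = 8774.8162 / 136 = 64.5207
Standard deviation = √64.5207 = 8.0325

8.032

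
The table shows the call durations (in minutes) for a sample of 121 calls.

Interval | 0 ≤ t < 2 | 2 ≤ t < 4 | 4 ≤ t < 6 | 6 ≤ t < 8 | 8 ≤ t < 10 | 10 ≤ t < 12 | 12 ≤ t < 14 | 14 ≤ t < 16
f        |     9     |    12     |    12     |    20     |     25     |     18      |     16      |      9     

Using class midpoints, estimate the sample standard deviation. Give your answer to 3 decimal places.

3.960

Midpoints: 1, 3, 5, 7, 9, 11, 13, 15
n = 121, Σfm = 1011, mean = 8.3554
Σfm² = 10329
Σf(m − x̄)² = Σfm² − (Σfm)²/n = 10329 − 1011²/121 = 1881.7190
Sample variance = 1881.7190 / 120 = 15.6810
Standard deviation = √15.6810 = 3.9599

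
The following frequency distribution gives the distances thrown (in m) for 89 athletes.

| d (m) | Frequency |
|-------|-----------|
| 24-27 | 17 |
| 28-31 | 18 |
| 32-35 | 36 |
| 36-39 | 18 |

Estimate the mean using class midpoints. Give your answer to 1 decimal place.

Midpoints: 25.5, 29.5, 33.5, 37.5
Σfm = 17×25.5 + 18×29.5 + 36×33.5 + 18×37.5 = 2845.5
n = Σf = 89
Mean = 2845.5 / 89 = 31.9719

32.0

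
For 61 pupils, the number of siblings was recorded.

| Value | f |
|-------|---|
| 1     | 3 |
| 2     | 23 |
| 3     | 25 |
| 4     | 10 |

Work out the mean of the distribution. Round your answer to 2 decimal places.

2.69

Values: 1, 2, 3, 4
Σfx = 3×1 + 23×2 + 25×3 + 10×4 = 164
n = Σf = 61
Mean = 164 / 61 = 2.6885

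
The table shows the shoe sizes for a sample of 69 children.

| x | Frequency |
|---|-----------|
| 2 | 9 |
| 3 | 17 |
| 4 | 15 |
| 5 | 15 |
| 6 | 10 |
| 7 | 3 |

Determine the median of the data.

Cumulative frequencies: 9, 26, 41, 56, 66, 69
n = 69, so the median is the value in position (n+1)/2 = 35.
Position 35 falls at value 4.

4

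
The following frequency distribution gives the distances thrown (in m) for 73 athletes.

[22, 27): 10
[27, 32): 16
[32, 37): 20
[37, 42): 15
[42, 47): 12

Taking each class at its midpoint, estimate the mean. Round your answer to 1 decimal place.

Midpoints: 24.5, 29.5, 34.5, 39.5, 44.5
Σfm = 10×24.5 + 16×29.5 + 20×34.5 + 15×39.5 + 12×44.5 = 2533.5
n = Σf = 73
Mean = 2533.5 / 73 = 34.7055

34.7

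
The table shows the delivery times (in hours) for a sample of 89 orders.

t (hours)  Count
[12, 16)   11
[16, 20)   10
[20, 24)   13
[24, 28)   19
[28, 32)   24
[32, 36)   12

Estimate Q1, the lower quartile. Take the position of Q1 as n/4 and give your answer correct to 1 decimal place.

Cumulative frequencies: 11, 21, 34, 53, 77, 89
n = 89; position = n/4 = 22.25.
This falls in the class [20, 24): L = 20, F = 21, f = 13, h = 4.
Lower quartile ≈ 20 + ((22.25 − 21) / 13) × 4 = 20.3846

20.4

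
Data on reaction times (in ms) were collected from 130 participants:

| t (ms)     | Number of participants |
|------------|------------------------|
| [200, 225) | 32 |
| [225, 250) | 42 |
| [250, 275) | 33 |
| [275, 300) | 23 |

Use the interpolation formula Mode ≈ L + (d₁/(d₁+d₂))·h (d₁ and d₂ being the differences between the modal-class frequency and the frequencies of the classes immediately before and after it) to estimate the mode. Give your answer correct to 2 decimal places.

238.16

Modal class: [225, 250) (highest frequency 42).
d₁ = 42 − 32 = 10, d₂ = 42 − 33 = 9
Mode ≈ 225 + (10/(10+9)) × 25 = 225 + 13.1579 = 238.1579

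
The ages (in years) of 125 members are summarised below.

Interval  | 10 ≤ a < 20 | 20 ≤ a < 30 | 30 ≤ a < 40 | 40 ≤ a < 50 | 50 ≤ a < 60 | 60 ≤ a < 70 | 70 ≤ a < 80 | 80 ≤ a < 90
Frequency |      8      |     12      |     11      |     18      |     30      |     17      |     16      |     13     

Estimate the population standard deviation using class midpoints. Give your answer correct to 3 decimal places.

Midpoints: 15, 25, 35, 45, 55, 65, 75, 85
n = 125, Σfm = 6675, mean = 53.4000
Σfm² = 405725
Σf(m − x̄)² = Σfm² − (Σfm)²/n = 405725 − 6675²/125 = 49280.0000
Population variance = 49280.0000 / 125 = 394.2400
Standard deviation = √394.2400 = 19.8555

19.855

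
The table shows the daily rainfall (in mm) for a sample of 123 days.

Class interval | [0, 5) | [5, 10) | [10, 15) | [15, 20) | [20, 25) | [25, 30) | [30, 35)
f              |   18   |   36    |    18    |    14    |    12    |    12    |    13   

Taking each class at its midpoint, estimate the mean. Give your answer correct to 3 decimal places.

14.695

Midpoints: 2.5, 7.5, 12.5, 17.5, 22.5, 27.5, 32.5
Σfm = 18×2.5 + 36×7.5 + 18×12.5 + 14×17.5 + 12×22.5 + 12×27.5 + 13×32.5 = 1807.5
n = Σf = 123
Mean = 1807.5 / 123 = 14.6951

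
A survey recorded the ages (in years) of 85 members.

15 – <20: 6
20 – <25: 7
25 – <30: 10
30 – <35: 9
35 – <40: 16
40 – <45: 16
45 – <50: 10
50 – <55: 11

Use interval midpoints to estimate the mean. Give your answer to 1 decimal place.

37.2

Midpoints: 17.5, 22.5, 27.5, 32.5, 37.5, 42.5, 47.5, 52.5
Σfm = 6×17.5 + 7×22.5 + 10×27.5 + 9×32.5 + 16×37.5 + 16×42.5 + 10×47.5 + 11×52.5 = 3162.5
n = Σf = 85
Mean = 3162.5 / 85 = 37.2059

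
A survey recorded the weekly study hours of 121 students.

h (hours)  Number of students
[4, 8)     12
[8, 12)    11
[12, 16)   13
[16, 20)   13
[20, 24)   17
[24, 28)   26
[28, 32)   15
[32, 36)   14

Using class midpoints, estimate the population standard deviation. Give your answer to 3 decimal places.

8.636

Midpoints: 6, 10, 14, 18, 22, 26, 30, 34
n = 121, Σfm = 2574, mean = 21.2727
Σfm² = 63780
Σf(m − x̄)² = Σfm² − (Σfm)²/n = 63780 − 2574²/121 = 9024.0000
Population variance = 9024.0000 / 121 = 74.5785
Standard deviation = √74.5785 = 8.6359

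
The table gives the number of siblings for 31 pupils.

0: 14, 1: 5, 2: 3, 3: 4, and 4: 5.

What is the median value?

Cumulative frequencies: 14, 19, 22, 26, 31
n = 31, so the median is the value in position (n+1)/2 = 16.
Position 16 falls at value 1.

1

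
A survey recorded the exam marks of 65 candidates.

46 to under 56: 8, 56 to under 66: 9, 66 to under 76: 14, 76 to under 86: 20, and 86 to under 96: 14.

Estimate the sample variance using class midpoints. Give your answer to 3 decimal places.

Midpoints: 51, 61, 71, 81, 91
n = 65, Σfm = 4845, mean = 74.5385
Σfm² = 372025
Σf(m − x̄)² = Σfm² − (Σfm)²/n = 372025 − 4845²/65 = 10886.1538
Sample variance = 10886.1538 / 64 = 170.0962

170.096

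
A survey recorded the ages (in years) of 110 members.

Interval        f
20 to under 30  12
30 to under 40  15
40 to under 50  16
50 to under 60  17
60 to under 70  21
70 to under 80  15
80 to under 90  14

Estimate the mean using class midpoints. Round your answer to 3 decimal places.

Midpoints: 25, 35, 45, 55, 65, 75, 85
Σfm = 12×25 + 15×35 + 16×45 + 17×55 + 21×65 + 15×75 + 14×85 = 6160
n = Σf = 110
Mean = 6160 / 110 = 56.0000

56.000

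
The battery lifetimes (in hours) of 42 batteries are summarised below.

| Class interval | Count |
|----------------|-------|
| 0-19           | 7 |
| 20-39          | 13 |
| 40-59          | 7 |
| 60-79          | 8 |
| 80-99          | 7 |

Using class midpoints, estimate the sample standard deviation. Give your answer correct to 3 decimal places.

Midpoints: 9.5, 29.5, 49.5, 69.5, 89.5
n = 42, Σfm = 1979, mean = 47.1190
Σfm² = 123810.5
Σf(m − x̄)² = Σfm² − (Σfm)²/n = 123810.5 − 1979²/42 = 30561.9048
Sample variance = 30561.9048 / 41 = 745.4123
Standard deviation = √745.4123 = 27.3022

27.302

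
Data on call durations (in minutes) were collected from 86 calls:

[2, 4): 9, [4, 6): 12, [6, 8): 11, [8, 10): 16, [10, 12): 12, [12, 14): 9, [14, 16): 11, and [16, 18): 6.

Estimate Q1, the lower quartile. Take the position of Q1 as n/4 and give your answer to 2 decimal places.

Cumulative frequencies: 9, 21, 32, 48, 60, 69, 80, 86
n = 86; position = n/4 = 21.5.
This falls in the class [6, 8): L = 6, F = 21, f = 11, h = 2.
Lower quartile ≈ 6 + ((21.5 − 21) / 11) × 2 = 6.0909

6.09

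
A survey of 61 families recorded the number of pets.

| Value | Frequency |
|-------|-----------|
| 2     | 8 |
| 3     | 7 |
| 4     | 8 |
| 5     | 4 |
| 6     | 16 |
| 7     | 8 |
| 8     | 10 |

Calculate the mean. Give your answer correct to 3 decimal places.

Values: 2, 3, 4, 5, 6, 7, 8
Σfx = 8×2 + 7×3 + 8×4 + 4×5 + 16×6 + 8×7 + 10×8 = 321
n = Σf = 61
Mean = 321 / 61 = 5.2623

5.262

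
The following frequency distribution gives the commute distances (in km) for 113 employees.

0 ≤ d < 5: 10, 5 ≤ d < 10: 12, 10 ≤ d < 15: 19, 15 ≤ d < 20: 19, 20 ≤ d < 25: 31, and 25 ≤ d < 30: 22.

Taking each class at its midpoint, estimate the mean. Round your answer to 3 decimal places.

Midpoints: 2.5, 7.5, 12.5, 17.5, 22.5, 27.5
Σfm = 10×2.5 + 12×7.5 + 19×12.5 + 19×17.5 + 31×22.5 + 22×27.5 = 1987.5
n = Σf = 113
Mean = 1987.5 / 113 = 17.5885

17.588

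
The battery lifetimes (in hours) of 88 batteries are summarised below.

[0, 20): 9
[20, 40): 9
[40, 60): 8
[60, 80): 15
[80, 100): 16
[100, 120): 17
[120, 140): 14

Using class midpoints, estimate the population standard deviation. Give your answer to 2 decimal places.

38.00

Midpoints: 10, 30, 50, 70, 90, 110, 130
n = 88, Σfm = 6940, mean = 78.8636
Σfm² = 674400
Σf(m − x̄)² = Σfm² − (Σfm)²/n = 674400 − 6940²/88 = 127086.3636
Population variance = 127086.3636 / 88 = 1444.1632
Standard deviation = √1444.1632 = 38.0021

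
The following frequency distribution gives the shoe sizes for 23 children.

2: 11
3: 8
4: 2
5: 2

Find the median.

Cumulative frequencies: 11, 19, 21, 23
n = 23, so the median is the value in position (n+1)/2 = 12.
Position 12 falls at value 3.

3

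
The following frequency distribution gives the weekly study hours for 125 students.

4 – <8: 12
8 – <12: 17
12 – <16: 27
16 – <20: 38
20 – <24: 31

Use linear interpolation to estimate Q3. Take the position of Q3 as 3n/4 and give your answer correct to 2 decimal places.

19.97

Cumulative frequencies: 12, 29, 56, 94, 125
n = 125; position = 3n/4 = 93.75.
This falls in the class 16 – <20: L = 16, F = 56, f = 38, h = 4.
Upper quartile ≈ 16 + ((93.75 − 56) / 38) × 4 = 19.9737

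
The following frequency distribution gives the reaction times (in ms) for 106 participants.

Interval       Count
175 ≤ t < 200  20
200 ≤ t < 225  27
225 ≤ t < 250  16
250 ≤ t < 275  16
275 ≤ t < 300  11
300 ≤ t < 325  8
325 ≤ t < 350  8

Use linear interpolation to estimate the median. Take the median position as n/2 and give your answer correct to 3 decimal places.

234.375

Cumulative frequencies: 20, 47, 63, 79, 90, 98, 106
n = 106; position = n/2 = 53.
This falls in the class 225 ≤ t < 250: L = 225, F = 47, f = 16, h = 25.
Median ≈ 225 + ((53 − 47) / 16) × 25 = 234.3750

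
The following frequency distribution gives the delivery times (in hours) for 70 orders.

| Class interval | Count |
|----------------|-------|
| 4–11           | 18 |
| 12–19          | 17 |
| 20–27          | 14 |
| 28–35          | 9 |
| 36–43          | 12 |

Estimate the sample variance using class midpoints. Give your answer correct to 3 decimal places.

130.120

Midpoints: 7.5, 15.5, 23.5, 31.5, 39.5
n = 70, Σfm = 1485, mean = 21.2143
Σfm² = 40481.5
Σf(m − x̄)² = Σfm² − (Σfm)²/n = 40481.5 − 1485²/70 = 8978.2857
Sample variance = 8978.2857 / 69 = 130.1201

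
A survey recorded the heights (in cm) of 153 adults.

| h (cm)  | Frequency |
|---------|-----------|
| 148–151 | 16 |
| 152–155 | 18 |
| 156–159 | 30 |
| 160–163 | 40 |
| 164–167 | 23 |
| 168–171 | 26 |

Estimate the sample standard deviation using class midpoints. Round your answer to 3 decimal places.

Midpoints: 149.5, 153.5, 157.5, 161.5, 165.5, 169.5
n = 153, Σfm = 24553.5, mean = 160.4804
Σfm² = 3946164.25
Σf(m − x̄)² = Σfm² − (Σfm)²/n = 3946164.25 − 24553.5²/153 = 5808.9412
Sample variance = 5808.9412 / 152 = 38.2167
Standard deviation = √38.2167 = 6.1820

6.182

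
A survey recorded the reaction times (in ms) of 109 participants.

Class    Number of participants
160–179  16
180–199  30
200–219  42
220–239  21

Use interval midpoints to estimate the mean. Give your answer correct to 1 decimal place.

202.0

Midpoints: 169.5, 189.5, 209.5, 229.5
Σfm = 16×169.5 + 30×189.5 + 42×209.5 + 21×229.5 = 22015.5
n = Σf = 109
Mean = 22015.5 / 109 = 201.9771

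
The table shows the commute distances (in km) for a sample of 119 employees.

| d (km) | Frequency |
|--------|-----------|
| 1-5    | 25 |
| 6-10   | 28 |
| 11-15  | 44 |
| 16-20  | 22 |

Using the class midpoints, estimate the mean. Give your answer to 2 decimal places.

10.65

Midpoints: 3, 8, 13, 18
Σfm = 25×3 + 28×8 + 44×13 + 22×18 = 1267
n = Σf = 119
Mean = 1267 / 119 = 10.6471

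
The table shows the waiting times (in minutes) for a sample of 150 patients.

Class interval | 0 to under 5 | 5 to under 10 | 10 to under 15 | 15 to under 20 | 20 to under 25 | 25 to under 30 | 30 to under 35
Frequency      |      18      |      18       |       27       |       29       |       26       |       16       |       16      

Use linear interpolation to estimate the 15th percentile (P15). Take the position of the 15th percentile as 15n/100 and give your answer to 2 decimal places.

Cumulative frequencies: 18, 36, 63, 92, 118, 134, 150
n = 150; position = 15n/100 = 22.5.
This falls in the class 5 to under 10: L = 5, F = 18, f = 18, h = 5.
15th percentile ≈ 5 + ((22.5 − 18) / 18) × 5 = 6.2500

6.25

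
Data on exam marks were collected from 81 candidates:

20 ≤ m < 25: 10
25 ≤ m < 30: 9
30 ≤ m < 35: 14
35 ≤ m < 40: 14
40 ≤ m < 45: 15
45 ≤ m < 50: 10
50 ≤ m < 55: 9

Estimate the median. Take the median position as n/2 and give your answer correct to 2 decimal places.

Cumulative frequencies: 10, 19, 33, 47, 62, 72, 81
n = 81; position = n/2 = 40.5.
This falls in the class 35 ≤ m < 40: L = 35, F = 33, f = 14, h = 5.
Median ≈ 35 + ((40.5 − 33) / 14) × 5 = 37.6786

37.68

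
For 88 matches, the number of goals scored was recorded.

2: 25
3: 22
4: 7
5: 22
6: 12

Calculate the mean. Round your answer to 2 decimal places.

3.70

Values: 2, 3, 4, 5, 6
Σfx = 25×2 + 22×3 + 7×4 + 22×5 + 12×6 = 326
n = Σf = 88
Mean = 326 / 88 = 3.7045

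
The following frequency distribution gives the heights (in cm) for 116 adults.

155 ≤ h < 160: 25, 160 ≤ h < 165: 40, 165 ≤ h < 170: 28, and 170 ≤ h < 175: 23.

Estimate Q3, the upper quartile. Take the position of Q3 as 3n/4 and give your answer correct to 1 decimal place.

Cumulative frequencies: 25, 65, 93, 116
n = 116; position = 3n/4 = 87.
This falls in the class 165 ≤ h < 170: L = 165, F = 65, f = 28, h = 5.
Upper quartile ≈ 165 + ((87 − 65) / 28) × 5 = 168.9286

168.9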